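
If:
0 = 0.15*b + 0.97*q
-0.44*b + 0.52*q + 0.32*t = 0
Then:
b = 0.614896988906498*t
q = -0.0950871632329636*t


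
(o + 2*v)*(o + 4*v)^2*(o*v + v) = o^4*v + 10*o^3*v^2 + o^3*v + 32*o^2*v^3 + 10*o^2*v^2 + 32*o*v^4 + 32*o*v^3 + 32*v^4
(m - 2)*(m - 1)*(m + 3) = m^3 - 7*m + 6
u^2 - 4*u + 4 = (u - 2)^2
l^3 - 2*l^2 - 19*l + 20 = (l - 5)*(l - 1)*(l + 4)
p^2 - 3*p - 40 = (p - 8)*(p + 5)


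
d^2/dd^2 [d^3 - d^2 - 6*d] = 6*d - 2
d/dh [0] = 0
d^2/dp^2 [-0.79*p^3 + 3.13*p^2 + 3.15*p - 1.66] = 6.26 - 4.74*p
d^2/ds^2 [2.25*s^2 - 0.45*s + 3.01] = 4.50000000000000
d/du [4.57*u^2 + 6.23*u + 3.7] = 9.14*u + 6.23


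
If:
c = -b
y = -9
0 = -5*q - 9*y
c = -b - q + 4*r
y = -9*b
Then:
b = 1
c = -1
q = 81/5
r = 81/20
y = -9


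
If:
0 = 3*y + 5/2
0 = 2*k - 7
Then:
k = 7/2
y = -5/6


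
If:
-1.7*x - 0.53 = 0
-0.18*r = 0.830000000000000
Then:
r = -4.61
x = -0.31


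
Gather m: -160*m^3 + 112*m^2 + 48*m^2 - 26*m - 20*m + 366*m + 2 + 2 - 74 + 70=-160*m^3 + 160*m^2 + 320*m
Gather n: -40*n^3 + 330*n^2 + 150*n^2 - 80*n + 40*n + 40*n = -40*n^3 + 480*n^2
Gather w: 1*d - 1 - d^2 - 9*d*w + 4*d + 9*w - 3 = -d^2 + 5*d + w*(9 - 9*d) - 4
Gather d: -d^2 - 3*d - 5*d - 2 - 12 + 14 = -d^2 - 8*d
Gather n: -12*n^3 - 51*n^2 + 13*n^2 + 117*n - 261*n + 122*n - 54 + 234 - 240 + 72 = -12*n^3 - 38*n^2 - 22*n + 12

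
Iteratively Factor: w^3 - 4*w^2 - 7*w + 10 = (w - 1)*(w^2 - 3*w - 10) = (w - 5)*(w - 1)*(w + 2)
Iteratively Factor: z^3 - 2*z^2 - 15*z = (z)*(z^2 - 2*z - 15) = z*(z + 3)*(z - 5)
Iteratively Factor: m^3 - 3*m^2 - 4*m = (m - 4)*(m^2 + m) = (m - 4)*(m + 1)*(m)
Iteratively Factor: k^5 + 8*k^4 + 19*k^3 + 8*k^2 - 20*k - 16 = (k + 2)*(k^4 + 6*k^3 + 7*k^2 - 6*k - 8) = (k + 2)^2*(k^3 + 4*k^2 - k - 4) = (k + 1)*(k + 2)^2*(k^2 + 3*k - 4) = (k + 1)*(k + 2)^2*(k + 4)*(k - 1)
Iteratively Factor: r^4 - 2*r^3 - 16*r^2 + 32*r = (r + 4)*(r^3 - 6*r^2 + 8*r) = (r - 2)*(r + 4)*(r^2 - 4*r) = r*(r - 2)*(r + 4)*(r - 4)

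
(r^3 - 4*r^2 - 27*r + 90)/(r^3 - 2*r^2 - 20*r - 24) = (r^2 + 2*r - 15)/(r^2 + 4*r + 4)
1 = 1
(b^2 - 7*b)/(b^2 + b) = (b - 7)/(b + 1)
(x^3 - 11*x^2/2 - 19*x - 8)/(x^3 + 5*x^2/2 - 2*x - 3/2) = (x^2 - 6*x - 16)/(x^2 + 2*x - 3)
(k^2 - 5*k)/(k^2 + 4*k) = (k - 5)/(k + 4)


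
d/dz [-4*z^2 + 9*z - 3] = 9 - 8*z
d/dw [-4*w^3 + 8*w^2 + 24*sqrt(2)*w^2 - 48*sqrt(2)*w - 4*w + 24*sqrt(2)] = -12*w^2 + 16*w + 48*sqrt(2)*w - 48*sqrt(2) - 4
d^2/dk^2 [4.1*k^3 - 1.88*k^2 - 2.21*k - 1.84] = 24.6*k - 3.76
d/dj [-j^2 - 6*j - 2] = -2*j - 6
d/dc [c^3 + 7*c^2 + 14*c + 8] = 3*c^2 + 14*c + 14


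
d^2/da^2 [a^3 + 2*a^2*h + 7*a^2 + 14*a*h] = 6*a + 4*h + 14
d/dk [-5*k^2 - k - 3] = -10*k - 1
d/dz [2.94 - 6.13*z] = -6.13000000000000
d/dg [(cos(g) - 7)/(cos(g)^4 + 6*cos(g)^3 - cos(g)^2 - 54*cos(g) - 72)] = (3*sin(g)^4 + 121*sin(g)^2 + 2*cos(g) - 4*cos(3*g) + 326)*sin(g)/((cos(g) - 3)^2*(cos(g) + 2)^2*(cos(g) + 3)^2*(cos(g) + 4)^2)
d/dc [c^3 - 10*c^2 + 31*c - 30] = 3*c^2 - 20*c + 31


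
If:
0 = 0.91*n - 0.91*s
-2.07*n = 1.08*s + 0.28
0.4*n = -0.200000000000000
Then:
No Solution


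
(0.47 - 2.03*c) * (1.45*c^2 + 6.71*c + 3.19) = -2.9435*c^3 - 12.9398*c^2 - 3.322*c + 1.4993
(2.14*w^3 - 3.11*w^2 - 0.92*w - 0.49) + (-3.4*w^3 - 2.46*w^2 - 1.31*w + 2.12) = -1.26*w^3 - 5.57*w^2 - 2.23*w + 1.63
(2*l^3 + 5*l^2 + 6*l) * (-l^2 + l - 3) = -2*l^5 - 3*l^4 - 7*l^3 - 9*l^2 - 18*l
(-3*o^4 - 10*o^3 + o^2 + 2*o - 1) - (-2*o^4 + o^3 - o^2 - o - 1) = -o^4 - 11*o^3 + 2*o^2 + 3*o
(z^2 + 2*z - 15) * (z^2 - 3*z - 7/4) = z^4 - z^3 - 91*z^2/4 + 83*z/2 + 105/4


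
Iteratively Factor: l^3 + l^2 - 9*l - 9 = (l - 3)*(l^2 + 4*l + 3) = (l - 3)*(l + 1)*(l + 3)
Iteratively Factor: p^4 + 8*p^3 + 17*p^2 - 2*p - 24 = (p + 2)*(p^3 + 6*p^2 + 5*p - 12) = (p + 2)*(p + 3)*(p^2 + 3*p - 4) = (p - 1)*(p + 2)*(p + 3)*(p + 4)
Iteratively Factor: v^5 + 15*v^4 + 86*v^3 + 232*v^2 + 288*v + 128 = (v + 4)*(v^4 + 11*v^3 + 42*v^2 + 64*v + 32) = (v + 2)*(v + 4)*(v^3 + 9*v^2 + 24*v + 16) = (v + 2)*(v + 4)^2*(v^2 + 5*v + 4) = (v + 1)*(v + 2)*(v + 4)^2*(v + 4)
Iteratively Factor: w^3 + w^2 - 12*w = (w + 4)*(w^2 - 3*w) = (w - 3)*(w + 4)*(w)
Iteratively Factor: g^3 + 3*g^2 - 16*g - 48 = (g + 3)*(g^2 - 16) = (g + 3)*(g + 4)*(g - 4)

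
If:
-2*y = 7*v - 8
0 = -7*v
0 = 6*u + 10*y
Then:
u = -20/3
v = 0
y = 4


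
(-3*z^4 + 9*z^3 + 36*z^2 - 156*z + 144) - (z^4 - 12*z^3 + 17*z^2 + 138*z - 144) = -4*z^4 + 21*z^3 + 19*z^2 - 294*z + 288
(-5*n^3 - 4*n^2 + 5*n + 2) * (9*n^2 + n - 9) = -45*n^5 - 41*n^4 + 86*n^3 + 59*n^2 - 43*n - 18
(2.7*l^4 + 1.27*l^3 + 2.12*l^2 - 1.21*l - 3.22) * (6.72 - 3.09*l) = -8.343*l^5 + 14.2197*l^4 + 1.9836*l^3 + 17.9853*l^2 + 1.8186*l - 21.6384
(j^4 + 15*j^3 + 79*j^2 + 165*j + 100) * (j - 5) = j^5 + 10*j^4 + 4*j^3 - 230*j^2 - 725*j - 500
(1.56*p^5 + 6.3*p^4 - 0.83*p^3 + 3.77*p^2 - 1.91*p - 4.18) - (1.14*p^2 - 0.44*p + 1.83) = 1.56*p^5 + 6.3*p^4 - 0.83*p^3 + 2.63*p^2 - 1.47*p - 6.01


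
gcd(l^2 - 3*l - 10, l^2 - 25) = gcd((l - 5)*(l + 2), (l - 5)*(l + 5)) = l - 5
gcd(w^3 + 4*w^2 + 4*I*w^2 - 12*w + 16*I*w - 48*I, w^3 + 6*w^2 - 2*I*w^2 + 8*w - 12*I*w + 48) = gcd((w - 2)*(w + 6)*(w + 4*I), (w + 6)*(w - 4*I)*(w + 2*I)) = w + 6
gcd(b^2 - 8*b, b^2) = b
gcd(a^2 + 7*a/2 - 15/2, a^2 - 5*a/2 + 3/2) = a - 3/2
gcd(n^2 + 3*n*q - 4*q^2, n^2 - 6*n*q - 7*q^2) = 1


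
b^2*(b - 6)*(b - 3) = b^4 - 9*b^3 + 18*b^2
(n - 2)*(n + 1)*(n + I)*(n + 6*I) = n^4 - n^3 + 7*I*n^3 - 8*n^2 - 7*I*n^2 + 6*n - 14*I*n + 12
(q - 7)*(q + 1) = q^2 - 6*q - 7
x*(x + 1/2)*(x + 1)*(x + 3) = x^4 + 9*x^3/2 + 5*x^2 + 3*x/2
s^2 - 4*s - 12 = (s - 6)*(s + 2)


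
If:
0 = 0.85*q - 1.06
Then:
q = 1.25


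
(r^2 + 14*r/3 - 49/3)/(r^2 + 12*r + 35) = (r - 7/3)/(r + 5)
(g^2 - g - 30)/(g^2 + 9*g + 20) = (g - 6)/(g + 4)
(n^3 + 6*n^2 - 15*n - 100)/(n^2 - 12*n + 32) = (n^2 + 10*n + 25)/(n - 8)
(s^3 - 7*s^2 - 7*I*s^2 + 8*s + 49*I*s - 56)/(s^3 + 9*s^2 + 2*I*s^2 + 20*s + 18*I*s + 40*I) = (s^3 + s^2*(-7 - 7*I) + s*(8 + 49*I) - 56)/(s^3 + s^2*(9 + 2*I) + s*(20 + 18*I) + 40*I)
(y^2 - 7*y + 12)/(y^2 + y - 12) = (y - 4)/(y + 4)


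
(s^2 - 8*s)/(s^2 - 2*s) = (s - 8)/(s - 2)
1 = 1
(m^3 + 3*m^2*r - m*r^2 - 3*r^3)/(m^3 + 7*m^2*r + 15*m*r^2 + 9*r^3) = (m - r)/(m + 3*r)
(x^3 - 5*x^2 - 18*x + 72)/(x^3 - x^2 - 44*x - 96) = (x^2 - 9*x + 18)/(x^2 - 5*x - 24)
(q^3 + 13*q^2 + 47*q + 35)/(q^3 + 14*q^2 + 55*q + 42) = (q + 5)/(q + 6)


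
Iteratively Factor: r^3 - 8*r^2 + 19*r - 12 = (r - 1)*(r^2 - 7*r + 12) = (r - 4)*(r - 1)*(r - 3)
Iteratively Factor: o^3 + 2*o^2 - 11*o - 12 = (o - 3)*(o^2 + 5*o + 4) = (o - 3)*(o + 1)*(o + 4)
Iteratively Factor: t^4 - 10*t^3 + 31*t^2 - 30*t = (t - 2)*(t^3 - 8*t^2 + 15*t) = (t - 5)*(t - 2)*(t^2 - 3*t) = t*(t - 5)*(t - 2)*(t - 3)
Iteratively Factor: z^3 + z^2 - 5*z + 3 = (z - 1)*(z^2 + 2*z - 3) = (z - 1)*(z + 3)*(z - 1)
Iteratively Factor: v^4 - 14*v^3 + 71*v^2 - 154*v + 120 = (v - 3)*(v^3 - 11*v^2 + 38*v - 40) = (v - 3)*(v - 2)*(v^2 - 9*v + 20) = (v - 4)*(v - 3)*(v - 2)*(v - 5)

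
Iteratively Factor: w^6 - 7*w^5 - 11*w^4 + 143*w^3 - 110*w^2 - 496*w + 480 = (w - 1)*(w^5 - 6*w^4 - 17*w^3 + 126*w^2 + 16*w - 480) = (w - 4)*(w - 1)*(w^4 - 2*w^3 - 25*w^2 + 26*w + 120) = (w - 4)*(w - 3)*(w - 1)*(w^3 + w^2 - 22*w - 40) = (w - 5)*(w - 4)*(w - 3)*(w - 1)*(w^2 + 6*w + 8) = (w - 5)*(w - 4)*(w - 3)*(w - 1)*(w + 4)*(w + 2)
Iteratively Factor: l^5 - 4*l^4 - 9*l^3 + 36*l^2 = (l)*(l^4 - 4*l^3 - 9*l^2 + 36*l) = l*(l + 3)*(l^3 - 7*l^2 + 12*l) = l^2*(l + 3)*(l^2 - 7*l + 12) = l^2*(l - 3)*(l + 3)*(l - 4)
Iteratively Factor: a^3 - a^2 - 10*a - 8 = (a - 4)*(a^2 + 3*a + 2) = (a - 4)*(a + 1)*(a + 2)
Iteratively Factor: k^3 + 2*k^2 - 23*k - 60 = (k - 5)*(k^2 + 7*k + 12) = (k - 5)*(k + 3)*(k + 4)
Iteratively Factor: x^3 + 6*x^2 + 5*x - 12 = (x + 4)*(x^2 + 2*x - 3) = (x - 1)*(x + 4)*(x + 3)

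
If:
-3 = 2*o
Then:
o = -3/2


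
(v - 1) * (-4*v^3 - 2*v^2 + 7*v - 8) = -4*v^4 + 2*v^3 + 9*v^2 - 15*v + 8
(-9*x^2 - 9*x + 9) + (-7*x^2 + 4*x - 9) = -16*x^2 - 5*x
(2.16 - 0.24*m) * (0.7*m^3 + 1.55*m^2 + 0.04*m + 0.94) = -0.168*m^4 + 1.14*m^3 + 3.3384*m^2 - 0.1392*m + 2.0304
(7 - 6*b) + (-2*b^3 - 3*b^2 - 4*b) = -2*b^3 - 3*b^2 - 10*b + 7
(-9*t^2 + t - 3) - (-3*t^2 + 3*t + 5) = -6*t^2 - 2*t - 8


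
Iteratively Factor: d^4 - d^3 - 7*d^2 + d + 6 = (d - 1)*(d^3 - 7*d - 6) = (d - 3)*(d - 1)*(d^2 + 3*d + 2) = (d - 3)*(d - 1)*(d + 1)*(d + 2)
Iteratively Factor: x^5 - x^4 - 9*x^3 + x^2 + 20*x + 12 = (x + 1)*(x^4 - 2*x^3 - 7*x^2 + 8*x + 12) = (x - 3)*(x + 1)*(x^3 + x^2 - 4*x - 4) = (x - 3)*(x + 1)*(x + 2)*(x^2 - x - 2) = (x - 3)*(x - 2)*(x + 1)*(x + 2)*(x + 1)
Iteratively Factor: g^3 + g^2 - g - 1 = (g + 1)*(g^2 - 1) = (g - 1)*(g + 1)*(g + 1)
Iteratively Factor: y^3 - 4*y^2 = (y)*(y^2 - 4*y) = y*(y - 4)*(y)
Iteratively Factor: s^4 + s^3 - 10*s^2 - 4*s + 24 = (s - 2)*(s^3 + 3*s^2 - 4*s - 12) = (s - 2)^2*(s^2 + 5*s + 6) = (s - 2)^2*(s + 3)*(s + 2)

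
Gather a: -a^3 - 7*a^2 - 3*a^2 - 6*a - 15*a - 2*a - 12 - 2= -a^3 - 10*a^2 - 23*a - 14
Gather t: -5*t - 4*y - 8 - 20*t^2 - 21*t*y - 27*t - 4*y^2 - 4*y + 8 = -20*t^2 + t*(-21*y - 32) - 4*y^2 - 8*y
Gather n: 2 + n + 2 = n + 4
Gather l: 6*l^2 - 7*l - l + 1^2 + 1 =6*l^2 - 8*l + 2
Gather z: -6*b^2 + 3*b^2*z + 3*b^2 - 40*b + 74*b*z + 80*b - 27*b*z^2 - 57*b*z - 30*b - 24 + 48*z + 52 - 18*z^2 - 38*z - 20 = -3*b^2 + 10*b + z^2*(-27*b - 18) + z*(3*b^2 + 17*b + 10) + 8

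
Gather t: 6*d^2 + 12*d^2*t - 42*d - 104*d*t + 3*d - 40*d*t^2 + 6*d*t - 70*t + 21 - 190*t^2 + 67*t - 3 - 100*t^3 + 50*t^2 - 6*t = 6*d^2 - 39*d - 100*t^3 + t^2*(-40*d - 140) + t*(12*d^2 - 98*d - 9) + 18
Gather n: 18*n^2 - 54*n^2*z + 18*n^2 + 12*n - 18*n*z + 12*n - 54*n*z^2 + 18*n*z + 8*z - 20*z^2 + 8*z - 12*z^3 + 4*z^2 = n^2*(36 - 54*z) + n*(24 - 54*z^2) - 12*z^3 - 16*z^2 + 16*z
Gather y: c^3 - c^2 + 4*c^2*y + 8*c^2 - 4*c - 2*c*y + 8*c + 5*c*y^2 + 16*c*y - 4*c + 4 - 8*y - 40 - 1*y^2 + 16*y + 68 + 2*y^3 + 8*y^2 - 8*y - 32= c^3 + 7*c^2 + 2*y^3 + y^2*(5*c + 7) + y*(4*c^2 + 14*c)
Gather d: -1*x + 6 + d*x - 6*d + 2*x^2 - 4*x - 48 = d*(x - 6) + 2*x^2 - 5*x - 42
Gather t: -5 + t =t - 5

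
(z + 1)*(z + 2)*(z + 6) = z^3 + 9*z^2 + 20*z + 12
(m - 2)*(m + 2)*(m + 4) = m^3 + 4*m^2 - 4*m - 16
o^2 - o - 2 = (o - 2)*(o + 1)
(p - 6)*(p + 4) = p^2 - 2*p - 24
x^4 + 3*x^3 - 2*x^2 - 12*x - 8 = (x - 2)*(x + 1)*(x + 2)^2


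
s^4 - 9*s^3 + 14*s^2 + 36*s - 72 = (s - 6)*(s - 3)*(s - 2)*(s + 2)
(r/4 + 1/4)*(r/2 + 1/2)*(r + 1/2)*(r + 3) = r^4/8 + 11*r^3/16 + 19*r^2/16 + 13*r/16 + 3/16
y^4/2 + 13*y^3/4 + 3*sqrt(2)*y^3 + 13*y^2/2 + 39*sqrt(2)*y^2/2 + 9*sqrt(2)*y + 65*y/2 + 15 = (y/2 + sqrt(2)/2)*(y + 1/2)*(y + 6)*(y + 5*sqrt(2))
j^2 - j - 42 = (j - 7)*(j + 6)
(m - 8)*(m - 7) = m^2 - 15*m + 56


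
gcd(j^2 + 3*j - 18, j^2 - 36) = j + 6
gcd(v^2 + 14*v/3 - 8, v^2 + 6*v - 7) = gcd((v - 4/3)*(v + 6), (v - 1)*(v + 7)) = 1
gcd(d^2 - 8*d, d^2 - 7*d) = d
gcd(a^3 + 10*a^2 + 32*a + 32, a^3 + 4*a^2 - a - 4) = a + 4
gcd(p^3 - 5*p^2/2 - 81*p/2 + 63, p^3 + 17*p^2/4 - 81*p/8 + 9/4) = p^2 + 9*p/2 - 9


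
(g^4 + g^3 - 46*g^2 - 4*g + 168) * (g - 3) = g^5 - 2*g^4 - 49*g^3 + 134*g^2 + 180*g - 504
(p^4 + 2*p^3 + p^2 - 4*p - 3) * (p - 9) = p^5 - 7*p^4 - 17*p^3 - 13*p^2 + 33*p + 27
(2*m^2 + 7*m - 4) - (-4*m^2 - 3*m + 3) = 6*m^2 + 10*m - 7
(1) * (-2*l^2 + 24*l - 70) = -2*l^2 + 24*l - 70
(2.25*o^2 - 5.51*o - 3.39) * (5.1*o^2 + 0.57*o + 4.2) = 11.475*o^4 - 26.8185*o^3 - 10.9797*o^2 - 25.0743*o - 14.238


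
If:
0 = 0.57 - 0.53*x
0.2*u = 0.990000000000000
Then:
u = 4.95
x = 1.08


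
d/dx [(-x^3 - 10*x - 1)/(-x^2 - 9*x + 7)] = (x^4 + 18*x^3 - 31*x^2 - 2*x - 79)/(x^4 + 18*x^3 + 67*x^2 - 126*x + 49)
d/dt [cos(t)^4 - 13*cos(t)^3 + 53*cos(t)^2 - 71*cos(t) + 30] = (-4*cos(t)^3 + 39*cos(t)^2 - 106*cos(t) + 71)*sin(t)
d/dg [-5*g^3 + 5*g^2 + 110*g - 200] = -15*g^2 + 10*g + 110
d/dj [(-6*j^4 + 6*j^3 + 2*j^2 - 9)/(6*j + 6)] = (-18*j^4 - 12*j^3 + 20*j^2 + 4*j + 9)/(6*(j^2 + 2*j + 1))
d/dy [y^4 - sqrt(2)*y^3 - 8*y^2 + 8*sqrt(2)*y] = 4*y^3 - 3*sqrt(2)*y^2 - 16*y + 8*sqrt(2)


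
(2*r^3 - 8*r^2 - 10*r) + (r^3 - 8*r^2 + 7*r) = 3*r^3 - 16*r^2 - 3*r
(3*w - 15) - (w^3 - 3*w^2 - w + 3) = -w^3 + 3*w^2 + 4*w - 18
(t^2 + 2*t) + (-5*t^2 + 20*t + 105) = -4*t^2 + 22*t + 105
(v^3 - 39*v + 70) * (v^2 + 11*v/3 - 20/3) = v^5 + 11*v^4/3 - 137*v^3/3 - 73*v^2 + 1550*v/3 - 1400/3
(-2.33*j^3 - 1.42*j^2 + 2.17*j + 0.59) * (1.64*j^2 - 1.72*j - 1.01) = -3.8212*j^5 + 1.6788*j^4 + 8.3545*j^3 - 1.3306*j^2 - 3.2065*j - 0.5959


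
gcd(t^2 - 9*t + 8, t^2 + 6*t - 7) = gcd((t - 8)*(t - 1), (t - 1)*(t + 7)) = t - 1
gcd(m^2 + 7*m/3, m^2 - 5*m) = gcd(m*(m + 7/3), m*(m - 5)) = m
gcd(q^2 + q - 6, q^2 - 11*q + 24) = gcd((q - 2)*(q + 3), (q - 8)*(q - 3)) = 1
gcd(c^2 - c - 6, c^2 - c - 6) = c^2 - c - 6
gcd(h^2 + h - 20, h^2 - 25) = h + 5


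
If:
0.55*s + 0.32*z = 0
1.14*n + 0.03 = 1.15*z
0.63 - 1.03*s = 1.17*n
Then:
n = 1.12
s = -0.66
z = 1.14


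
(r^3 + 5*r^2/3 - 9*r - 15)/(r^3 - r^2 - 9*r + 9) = (r + 5/3)/(r - 1)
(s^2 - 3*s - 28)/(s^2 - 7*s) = (s + 4)/s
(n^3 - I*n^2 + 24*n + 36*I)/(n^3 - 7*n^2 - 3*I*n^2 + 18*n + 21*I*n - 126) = (n + 2*I)/(n - 7)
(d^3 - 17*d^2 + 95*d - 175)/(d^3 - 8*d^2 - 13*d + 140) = (d - 5)/(d + 4)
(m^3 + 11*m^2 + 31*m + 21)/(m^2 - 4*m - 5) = (m^2 + 10*m + 21)/(m - 5)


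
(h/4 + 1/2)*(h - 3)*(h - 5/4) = h^3/4 - 9*h^2/16 - 19*h/16 + 15/8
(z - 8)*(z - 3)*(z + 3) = z^3 - 8*z^2 - 9*z + 72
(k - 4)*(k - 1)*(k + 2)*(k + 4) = k^4 + k^3 - 18*k^2 - 16*k + 32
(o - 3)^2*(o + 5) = o^3 - o^2 - 21*o + 45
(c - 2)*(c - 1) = c^2 - 3*c + 2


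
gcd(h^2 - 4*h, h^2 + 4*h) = h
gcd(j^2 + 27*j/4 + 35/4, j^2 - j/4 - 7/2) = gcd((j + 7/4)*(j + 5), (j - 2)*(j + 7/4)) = j + 7/4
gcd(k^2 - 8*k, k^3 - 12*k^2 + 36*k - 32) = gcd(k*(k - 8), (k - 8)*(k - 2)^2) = k - 8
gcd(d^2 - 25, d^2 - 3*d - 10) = d - 5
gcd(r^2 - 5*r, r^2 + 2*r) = r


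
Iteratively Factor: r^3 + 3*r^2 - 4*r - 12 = (r - 2)*(r^2 + 5*r + 6) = (r - 2)*(r + 2)*(r + 3)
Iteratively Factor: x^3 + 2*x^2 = (x + 2)*(x^2) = x*(x + 2)*(x)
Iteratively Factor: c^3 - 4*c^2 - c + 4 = (c - 1)*(c^2 - 3*c - 4) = (c - 4)*(c - 1)*(c + 1)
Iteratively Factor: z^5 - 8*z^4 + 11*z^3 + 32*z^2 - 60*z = (z - 2)*(z^4 - 6*z^3 - z^2 + 30*z) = z*(z - 2)*(z^3 - 6*z^2 - z + 30) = z*(z - 3)*(z - 2)*(z^2 - 3*z - 10) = z*(z - 5)*(z - 3)*(z - 2)*(z + 2)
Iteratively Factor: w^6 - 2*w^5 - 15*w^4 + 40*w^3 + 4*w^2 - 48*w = (w - 2)*(w^5 - 15*w^3 + 10*w^2 + 24*w) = (w - 2)*(w + 4)*(w^4 - 4*w^3 + w^2 + 6*w) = (w - 2)*(w + 1)*(w + 4)*(w^3 - 5*w^2 + 6*w) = (w - 2)^2*(w + 1)*(w + 4)*(w^2 - 3*w) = w*(w - 2)^2*(w + 1)*(w + 4)*(w - 3)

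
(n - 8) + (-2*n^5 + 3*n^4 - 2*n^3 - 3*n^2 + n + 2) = -2*n^5 + 3*n^4 - 2*n^3 - 3*n^2 + 2*n - 6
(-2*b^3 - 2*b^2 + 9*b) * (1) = -2*b^3 - 2*b^2 + 9*b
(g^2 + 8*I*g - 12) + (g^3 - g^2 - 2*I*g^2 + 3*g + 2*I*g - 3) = g^3 - 2*I*g^2 + 3*g + 10*I*g - 15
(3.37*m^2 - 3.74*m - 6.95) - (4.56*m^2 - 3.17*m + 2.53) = -1.19*m^2 - 0.57*m - 9.48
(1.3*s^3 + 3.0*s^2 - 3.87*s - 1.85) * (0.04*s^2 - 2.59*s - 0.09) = 0.052*s^5 - 3.247*s^4 - 8.0418*s^3 + 9.6793*s^2 + 5.1398*s + 0.1665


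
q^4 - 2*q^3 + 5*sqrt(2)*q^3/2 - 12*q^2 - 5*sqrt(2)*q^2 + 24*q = q*(q - 2)*(q - 3*sqrt(2)/2)*(q + 4*sqrt(2))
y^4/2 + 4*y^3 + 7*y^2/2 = y^2*(y/2 + 1/2)*(y + 7)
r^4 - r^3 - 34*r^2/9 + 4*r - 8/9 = (r - 2)*(r - 2/3)*(r - 1/3)*(r + 2)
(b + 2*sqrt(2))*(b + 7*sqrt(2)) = b^2 + 9*sqrt(2)*b + 28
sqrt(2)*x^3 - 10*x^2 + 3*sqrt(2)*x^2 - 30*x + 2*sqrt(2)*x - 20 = (x + 2)*(x - 5*sqrt(2))*(sqrt(2)*x + sqrt(2))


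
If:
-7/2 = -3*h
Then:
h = 7/6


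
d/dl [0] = 0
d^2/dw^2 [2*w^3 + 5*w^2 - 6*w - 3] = 12*w + 10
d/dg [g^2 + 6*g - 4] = 2*g + 6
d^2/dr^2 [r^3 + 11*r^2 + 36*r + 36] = 6*r + 22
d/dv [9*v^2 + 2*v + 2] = 18*v + 2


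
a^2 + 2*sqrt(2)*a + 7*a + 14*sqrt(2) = (a + 7)*(a + 2*sqrt(2))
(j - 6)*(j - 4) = j^2 - 10*j + 24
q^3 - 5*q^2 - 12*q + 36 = (q - 6)*(q - 2)*(q + 3)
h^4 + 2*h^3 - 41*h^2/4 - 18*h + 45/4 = (h - 3)*(h - 1/2)*(h + 5/2)*(h + 3)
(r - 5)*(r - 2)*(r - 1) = r^3 - 8*r^2 + 17*r - 10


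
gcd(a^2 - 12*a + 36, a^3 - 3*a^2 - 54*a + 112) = 1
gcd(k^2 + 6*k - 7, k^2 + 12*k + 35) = k + 7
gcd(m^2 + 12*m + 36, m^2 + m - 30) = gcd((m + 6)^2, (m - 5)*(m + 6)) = m + 6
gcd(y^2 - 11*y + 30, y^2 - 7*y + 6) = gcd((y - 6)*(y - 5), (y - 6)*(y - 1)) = y - 6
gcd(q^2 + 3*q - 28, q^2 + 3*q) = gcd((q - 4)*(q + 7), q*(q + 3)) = 1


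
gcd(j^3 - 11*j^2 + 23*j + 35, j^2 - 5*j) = j - 5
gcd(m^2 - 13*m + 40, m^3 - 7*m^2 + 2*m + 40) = m - 5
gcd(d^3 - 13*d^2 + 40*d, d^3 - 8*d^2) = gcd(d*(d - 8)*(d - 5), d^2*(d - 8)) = d^2 - 8*d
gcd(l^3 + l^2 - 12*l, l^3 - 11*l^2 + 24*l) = l^2 - 3*l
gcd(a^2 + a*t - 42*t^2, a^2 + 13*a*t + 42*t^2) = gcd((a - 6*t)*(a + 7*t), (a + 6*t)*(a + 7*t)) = a + 7*t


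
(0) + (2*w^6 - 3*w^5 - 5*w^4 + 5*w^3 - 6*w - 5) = 2*w^6 - 3*w^5 - 5*w^4 + 5*w^3 - 6*w - 5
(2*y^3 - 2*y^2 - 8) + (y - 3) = 2*y^3 - 2*y^2 + y - 11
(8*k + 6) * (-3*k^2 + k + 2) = -24*k^3 - 10*k^2 + 22*k + 12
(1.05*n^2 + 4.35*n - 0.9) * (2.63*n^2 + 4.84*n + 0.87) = 2.7615*n^4 + 16.5225*n^3 + 19.6005*n^2 - 0.5715*n - 0.783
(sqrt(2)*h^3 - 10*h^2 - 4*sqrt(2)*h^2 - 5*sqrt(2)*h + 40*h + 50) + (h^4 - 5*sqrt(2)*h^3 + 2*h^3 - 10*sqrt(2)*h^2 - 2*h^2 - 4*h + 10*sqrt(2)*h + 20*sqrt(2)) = h^4 - 4*sqrt(2)*h^3 + 2*h^3 - 14*sqrt(2)*h^2 - 12*h^2 + 5*sqrt(2)*h + 36*h + 20*sqrt(2) + 50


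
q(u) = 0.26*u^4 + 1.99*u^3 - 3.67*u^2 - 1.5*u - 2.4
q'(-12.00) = -850.86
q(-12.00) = 1439.76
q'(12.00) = 2567.22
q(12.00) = 8281.20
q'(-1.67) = 22.56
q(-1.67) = -17.38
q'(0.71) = -3.33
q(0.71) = -4.54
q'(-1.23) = 14.62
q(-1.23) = -9.22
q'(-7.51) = -50.18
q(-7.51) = -213.96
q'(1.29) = 1.20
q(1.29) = -5.45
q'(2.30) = 25.85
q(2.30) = 6.22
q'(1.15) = -0.46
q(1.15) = -5.50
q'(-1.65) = 22.19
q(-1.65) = -16.93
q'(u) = 1.04*u^3 + 5.97*u^2 - 7.34*u - 1.5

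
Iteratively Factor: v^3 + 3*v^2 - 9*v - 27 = (v - 3)*(v^2 + 6*v + 9) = (v - 3)*(v + 3)*(v + 3)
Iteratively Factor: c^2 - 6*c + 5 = (c - 5)*(c - 1)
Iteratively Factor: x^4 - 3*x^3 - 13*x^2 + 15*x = (x)*(x^3 - 3*x^2 - 13*x + 15) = x*(x - 5)*(x^2 + 2*x - 3) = x*(x - 5)*(x + 3)*(x - 1)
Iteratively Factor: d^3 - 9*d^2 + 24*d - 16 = (d - 4)*(d^2 - 5*d + 4) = (d - 4)*(d - 1)*(d - 4)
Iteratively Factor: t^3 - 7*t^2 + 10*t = (t)*(t^2 - 7*t + 10) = t*(t - 5)*(t - 2)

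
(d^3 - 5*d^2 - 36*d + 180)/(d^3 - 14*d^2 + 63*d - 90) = (d + 6)/(d - 3)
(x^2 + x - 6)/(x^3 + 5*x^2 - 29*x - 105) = (x - 2)/(x^2 + 2*x - 35)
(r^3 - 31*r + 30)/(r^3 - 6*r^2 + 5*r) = (r + 6)/r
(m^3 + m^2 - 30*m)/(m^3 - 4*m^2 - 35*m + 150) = m/(m - 5)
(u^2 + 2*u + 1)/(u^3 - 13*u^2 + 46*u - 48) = (u^2 + 2*u + 1)/(u^3 - 13*u^2 + 46*u - 48)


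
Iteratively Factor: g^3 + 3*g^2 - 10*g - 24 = (g - 3)*(g^2 + 6*g + 8) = (g - 3)*(g + 4)*(g + 2)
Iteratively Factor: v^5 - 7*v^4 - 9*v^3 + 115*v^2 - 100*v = (v + 4)*(v^4 - 11*v^3 + 35*v^2 - 25*v) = (v - 5)*(v + 4)*(v^3 - 6*v^2 + 5*v) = (v - 5)^2*(v + 4)*(v^2 - v) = (v - 5)^2*(v - 1)*(v + 4)*(v)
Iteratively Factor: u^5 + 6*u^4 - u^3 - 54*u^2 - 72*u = (u + 4)*(u^4 + 2*u^3 - 9*u^2 - 18*u) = (u + 3)*(u + 4)*(u^3 - u^2 - 6*u) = u*(u + 3)*(u + 4)*(u^2 - u - 6) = u*(u - 3)*(u + 3)*(u + 4)*(u + 2)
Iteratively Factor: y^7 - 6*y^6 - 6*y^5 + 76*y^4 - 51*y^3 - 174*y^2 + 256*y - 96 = (y - 4)*(y^6 - 2*y^5 - 14*y^4 + 20*y^3 + 29*y^2 - 58*y + 24) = (y - 4)*(y - 1)*(y^5 - y^4 - 15*y^3 + 5*y^2 + 34*y - 24) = (y - 4)*(y - 1)*(y + 3)*(y^4 - 4*y^3 - 3*y^2 + 14*y - 8) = (y - 4)^2*(y - 1)*(y + 3)*(y^3 - 3*y + 2) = (y - 4)^2*(y - 1)^2*(y + 3)*(y^2 + y - 2) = (y - 4)^2*(y - 1)^2*(y + 2)*(y + 3)*(y - 1)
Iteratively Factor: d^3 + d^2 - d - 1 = (d + 1)*(d^2 - 1) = (d + 1)^2*(d - 1)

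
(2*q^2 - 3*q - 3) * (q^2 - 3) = 2*q^4 - 3*q^3 - 9*q^2 + 9*q + 9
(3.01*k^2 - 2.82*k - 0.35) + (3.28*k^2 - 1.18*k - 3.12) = 6.29*k^2 - 4.0*k - 3.47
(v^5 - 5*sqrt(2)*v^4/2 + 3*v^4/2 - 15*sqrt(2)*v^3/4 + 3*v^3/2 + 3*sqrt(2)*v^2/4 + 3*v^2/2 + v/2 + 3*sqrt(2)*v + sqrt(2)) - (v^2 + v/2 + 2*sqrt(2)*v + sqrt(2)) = v^5 - 5*sqrt(2)*v^4/2 + 3*v^4/2 - 15*sqrt(2)*v^3/4 + 3*v^3/2 + v^2/2 + 3*sqrt(2)*v^2/4 + sqrt(2)*v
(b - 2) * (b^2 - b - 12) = b^3 - 3*b^2 - 10*b + 24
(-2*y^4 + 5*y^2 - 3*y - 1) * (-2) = 4*y^4 - 10*y^2 + 6*y + 2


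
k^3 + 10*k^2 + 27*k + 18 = (k + 1)*(k + 3)*(k + 6)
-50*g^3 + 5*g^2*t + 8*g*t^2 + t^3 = (-2*g + t)*(5*g + t)^2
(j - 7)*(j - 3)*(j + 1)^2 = j^4 - 8*j^3 + 2*j^2 + 32*j + 21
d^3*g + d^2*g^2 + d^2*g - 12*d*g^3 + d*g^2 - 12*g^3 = (d - 3*g)*(d + 4*g)*(d*g + g)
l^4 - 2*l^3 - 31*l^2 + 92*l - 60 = (l - 5)*(l - 2)*(l - 1)*(l + 6)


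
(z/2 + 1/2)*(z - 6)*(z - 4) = z^3/2 - 9*z^2/2 + 7*z + 12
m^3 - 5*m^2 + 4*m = m*(m - 4)*(m - 1)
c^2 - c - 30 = (c - 6)*(c + 5)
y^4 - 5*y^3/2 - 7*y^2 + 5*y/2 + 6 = (y - 4)*(y - 1)*(y + 1)*(y + 3/2)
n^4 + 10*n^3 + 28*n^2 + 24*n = n*(n + 2)^2*(n + 6)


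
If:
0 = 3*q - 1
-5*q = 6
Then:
No Solution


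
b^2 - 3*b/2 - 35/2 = (b - 5)*(b + 7/2)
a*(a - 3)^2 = a^3 - 6*a^2 + 9*a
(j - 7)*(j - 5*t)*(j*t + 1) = j^3*t - 5*j^2*t^2 - 7*j^2*t + j^2 + 35*j*t^2 - 5*j*t - 7*j + 35*t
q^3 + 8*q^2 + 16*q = q*(q + 4)^2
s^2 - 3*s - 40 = (s - 8)*(s + 5)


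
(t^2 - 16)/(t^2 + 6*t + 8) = (t - 4)/(t + 2)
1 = 1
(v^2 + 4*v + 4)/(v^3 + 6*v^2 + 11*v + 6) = (v + 2)/(v^2 + 4*v + 3)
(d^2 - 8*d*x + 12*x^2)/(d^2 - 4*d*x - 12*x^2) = (d - 2*x)/(d + 2*x)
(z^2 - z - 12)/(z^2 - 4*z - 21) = (z - 4)/(z - 7)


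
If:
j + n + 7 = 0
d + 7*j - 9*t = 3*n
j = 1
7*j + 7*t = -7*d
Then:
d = -4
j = 1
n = -8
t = 3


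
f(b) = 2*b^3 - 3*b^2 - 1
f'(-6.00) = 252.00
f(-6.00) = -541.00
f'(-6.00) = 252.00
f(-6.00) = -541.00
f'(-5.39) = 206.65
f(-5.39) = -401.34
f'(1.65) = 6.44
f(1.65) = -0.18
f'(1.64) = 6.30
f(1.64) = -0.25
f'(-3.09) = 75.83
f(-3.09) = -88.65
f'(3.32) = 46.21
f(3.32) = 39.12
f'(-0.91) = 10.43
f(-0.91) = -4.99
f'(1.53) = 4.87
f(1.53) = -0.86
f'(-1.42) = 20.62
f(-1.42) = -12.78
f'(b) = 6*b^2 - 6*b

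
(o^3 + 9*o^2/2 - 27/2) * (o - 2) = o^4 + 5*o^3/2 - 9*o^2 - 27*o/2 + 27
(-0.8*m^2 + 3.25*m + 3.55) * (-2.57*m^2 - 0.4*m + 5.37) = 2.056*m^4 - 8.0325*m^3 - 14.7195*m^2 + 16.0325*m + 19.0635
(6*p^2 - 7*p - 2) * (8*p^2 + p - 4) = 48*p^4 - 50*p^3 - 47*p^2 + 26*p + 8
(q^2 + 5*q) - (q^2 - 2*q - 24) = 7*q + 24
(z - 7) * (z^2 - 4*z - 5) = z^3 - 11*z^2 + 23*z + 35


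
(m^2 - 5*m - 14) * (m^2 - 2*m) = m^4 - 7*m^3 - 4*m^2 + 28*m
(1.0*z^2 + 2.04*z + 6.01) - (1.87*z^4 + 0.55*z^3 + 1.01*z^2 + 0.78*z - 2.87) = -1.87*z^4 - 0.55*z^3 - 0.01*z^2 + 1.26*z + 8.88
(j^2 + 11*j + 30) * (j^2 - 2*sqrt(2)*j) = j^4 - 2*sqrt(2)*j^3 + 11*j^3 - 22*sqrt(2)*j^2 + 30*j^2 - 60*sqrt(2)*j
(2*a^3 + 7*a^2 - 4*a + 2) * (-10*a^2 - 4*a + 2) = -20*a^5 - 78*a^4 + 16*a^3 + 10*a^2 - 16*a + 4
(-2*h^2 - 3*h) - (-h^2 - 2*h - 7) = -h^2 - h + 7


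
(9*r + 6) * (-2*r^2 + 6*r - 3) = -18*r^3 + 42*r^2 + 9*r - 18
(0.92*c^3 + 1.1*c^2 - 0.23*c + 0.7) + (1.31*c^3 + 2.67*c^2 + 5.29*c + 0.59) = 2.23*c^3 + 3.77*c^2 + 5.06*c + 1.29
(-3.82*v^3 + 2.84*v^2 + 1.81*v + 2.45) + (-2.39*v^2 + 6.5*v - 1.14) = -3.82*v^3 + 0.45*v^2 + 8.31*v + 1.31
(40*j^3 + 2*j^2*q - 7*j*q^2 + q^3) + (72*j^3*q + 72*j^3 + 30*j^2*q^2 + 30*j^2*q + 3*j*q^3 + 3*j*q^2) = 72*j^3*q + 112*j^3 + 30*j^2*q^2 + 32*j^2*q + 3*j*q^3 - 4*j*q^2 + q^3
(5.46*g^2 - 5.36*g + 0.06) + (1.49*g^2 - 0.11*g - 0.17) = 6.95*g^2 - 5.47*g - 0.11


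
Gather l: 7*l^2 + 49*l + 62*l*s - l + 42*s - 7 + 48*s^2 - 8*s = 7*l^2 + l*(62*s + 48) + 48*s^2 + 34*s - 7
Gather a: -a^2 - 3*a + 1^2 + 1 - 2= -a^2 - 3*a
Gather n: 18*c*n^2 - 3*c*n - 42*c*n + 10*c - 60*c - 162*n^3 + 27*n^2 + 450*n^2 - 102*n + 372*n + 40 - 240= -50*c - 162*n^3 + n^2*(18*c + 477) + n*(270 - 45*c) - 200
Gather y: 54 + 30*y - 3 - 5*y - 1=25*y + 50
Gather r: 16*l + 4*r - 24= 16*l + 4*r - 24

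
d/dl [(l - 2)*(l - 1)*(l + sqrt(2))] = 3*l^2 - 6*l + 2*sqrt(2)*l - 3*sqrt(2) + 2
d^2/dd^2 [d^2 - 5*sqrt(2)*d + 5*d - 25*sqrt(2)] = 2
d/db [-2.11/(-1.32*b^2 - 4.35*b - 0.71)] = (-5.5704*b - 9.1785)/(1.32*b^2 + 4.35*b + 0.71)^2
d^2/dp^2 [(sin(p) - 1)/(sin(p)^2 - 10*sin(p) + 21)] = (-sin(p)^5 - 6*sin(p)^4 + 98*sin(p)^3 - 200*sin(p)^2 - 297*sin(p) + 262)/(sin(p)^2 - 10*sin(p) + 21)^3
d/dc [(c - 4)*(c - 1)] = 2*c - 5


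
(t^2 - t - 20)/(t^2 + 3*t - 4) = (t - 5)/(t - 1)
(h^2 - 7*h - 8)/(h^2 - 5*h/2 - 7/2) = 2*(h - 8)/(2*h - 7)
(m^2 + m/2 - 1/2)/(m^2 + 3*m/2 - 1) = (m + 1)/(m + 2)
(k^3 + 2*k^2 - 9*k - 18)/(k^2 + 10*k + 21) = (k^2 - k - 6)/(k + 7)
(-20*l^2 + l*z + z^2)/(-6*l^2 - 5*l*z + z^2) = (20*l^2 - l*z - z^2)/(6*l^2 + 5*l*z - z^2)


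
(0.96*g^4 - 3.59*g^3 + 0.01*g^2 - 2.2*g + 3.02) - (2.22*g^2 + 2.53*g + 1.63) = 0.96*g^4 - 3.59*g^3 - 2.21*g^2 - 4.73*g + 1.39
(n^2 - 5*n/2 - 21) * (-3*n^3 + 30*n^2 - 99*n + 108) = -3*n^5 + 75*n^4/2 - 111*n^3 - 549*n^2/2 + 1809*n - 2268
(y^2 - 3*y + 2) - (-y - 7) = y^2 - 2*y + 9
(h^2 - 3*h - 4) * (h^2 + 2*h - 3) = h^4 - h^3 - 13*h^2 + h + 12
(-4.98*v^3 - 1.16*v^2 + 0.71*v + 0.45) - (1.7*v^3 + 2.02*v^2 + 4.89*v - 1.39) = -6.68*v^3 - 3.18*v^2 - 4.18*v + 1.84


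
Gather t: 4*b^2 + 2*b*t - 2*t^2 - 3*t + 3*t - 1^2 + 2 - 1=4*b^2 + 2*b*t - 2*t^2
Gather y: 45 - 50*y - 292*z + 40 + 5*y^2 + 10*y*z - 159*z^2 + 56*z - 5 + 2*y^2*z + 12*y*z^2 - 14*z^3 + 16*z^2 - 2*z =y^2*(2*z + 5) + y*(12*z^2 + 10*z - 50) - 14*z^3 - 143*z^2 - 238*z + 80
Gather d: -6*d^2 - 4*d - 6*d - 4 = -6*d^2 - 10*d - 4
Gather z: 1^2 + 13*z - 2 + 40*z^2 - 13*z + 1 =40*z^2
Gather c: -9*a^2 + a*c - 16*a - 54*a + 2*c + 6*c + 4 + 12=-9*a^2 - 70*a + c*(a + 8) + 16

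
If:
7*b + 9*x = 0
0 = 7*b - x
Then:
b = 0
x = 0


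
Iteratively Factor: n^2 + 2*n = (n + 2)*(n)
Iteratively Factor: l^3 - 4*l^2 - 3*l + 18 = (l - 3)*(l^2 - l - 6) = (l - 3)*(l + 2)*(l - 3)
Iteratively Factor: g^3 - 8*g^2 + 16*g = (g - 4)*(g^2 - 4*g) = g*(g - 4)*(g - 4)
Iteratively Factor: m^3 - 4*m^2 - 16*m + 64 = (m - 4)*(m^2 - 16) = (m - 4)^2*(m + 4)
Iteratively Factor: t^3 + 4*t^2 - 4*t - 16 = (t + 4)*(t^2 - 4) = (t + 2)*(t + 4)*(t - 2)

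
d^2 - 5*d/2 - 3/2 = (d - 3)*(d + 1/2)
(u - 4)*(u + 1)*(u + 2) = u^3 - u^2 - 10*u - 8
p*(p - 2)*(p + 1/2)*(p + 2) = p^4 + p^3/2 - 4*p^2 - 2*p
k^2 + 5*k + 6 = (k + 2)*(k + 3)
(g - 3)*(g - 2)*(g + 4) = g^3 - g^2 - 14*g + 24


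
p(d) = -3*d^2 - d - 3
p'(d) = -6*d - 1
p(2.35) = -21.92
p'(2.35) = -15.10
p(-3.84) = -43.40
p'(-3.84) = 22.04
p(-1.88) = -11.72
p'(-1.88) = 10.28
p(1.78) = -14.29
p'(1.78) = -11.68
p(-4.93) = -70.98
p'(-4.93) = 28.58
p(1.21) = -8.60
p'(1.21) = -8.26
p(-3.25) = -31.44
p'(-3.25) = 18.50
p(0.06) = -3.07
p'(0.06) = -1.36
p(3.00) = -33.00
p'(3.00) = -19.00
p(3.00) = -33.00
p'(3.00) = -19.00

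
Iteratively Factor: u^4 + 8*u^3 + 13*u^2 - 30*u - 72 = (u + 3)*(u^3 + 5*u^2 - 2*u - 24) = (u + 3)*(u + 4)*(u^2 + u - 6) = (u + 3)^2*(u + 4)*(u - 2)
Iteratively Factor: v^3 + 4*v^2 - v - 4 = (v + 4)*(v^2 - 1) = (v - 1)*(v + 4)*(v + 1)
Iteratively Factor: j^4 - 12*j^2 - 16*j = (j + 2)*(j^3 - 2*j^2 - 8*j) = j*(j + 2)*(j^2 - 2*j - 8) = j*(j - 4)*(j + 2)*(j + 2)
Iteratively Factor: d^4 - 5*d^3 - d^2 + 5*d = (d - 5)*(d^3 - d) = (d - 5)*(d - 1)*(d^2 + d) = d*(d - 5)*(d - 1)*(d + 1)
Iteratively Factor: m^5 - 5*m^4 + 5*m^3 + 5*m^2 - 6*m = (m - 2)*(m^4 - 3*m^3 - m^2 + 3*m) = m*(m - 2)*(m^3 - 3*m^2 - m + 3) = m*(m - 2)*(m + 1)*(m^2 - 4*m + 3) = m*(m - 2)*(m - 1)*(m + 1)*(m - 3)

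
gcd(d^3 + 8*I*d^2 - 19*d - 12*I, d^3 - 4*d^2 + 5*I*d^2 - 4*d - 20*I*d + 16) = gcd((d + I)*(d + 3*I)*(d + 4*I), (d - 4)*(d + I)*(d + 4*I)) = d^2 + 5*I*d - 4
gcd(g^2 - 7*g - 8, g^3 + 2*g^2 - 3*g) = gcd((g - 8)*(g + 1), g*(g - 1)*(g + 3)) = 1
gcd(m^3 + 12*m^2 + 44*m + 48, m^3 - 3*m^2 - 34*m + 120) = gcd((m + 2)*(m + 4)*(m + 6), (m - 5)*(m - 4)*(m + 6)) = m + 6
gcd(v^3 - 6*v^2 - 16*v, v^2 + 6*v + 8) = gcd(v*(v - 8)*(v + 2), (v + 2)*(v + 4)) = v + 2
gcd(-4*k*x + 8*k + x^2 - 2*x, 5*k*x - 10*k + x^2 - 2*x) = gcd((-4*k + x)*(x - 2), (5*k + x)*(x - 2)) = x - 2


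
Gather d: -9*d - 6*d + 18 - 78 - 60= -15*d - 120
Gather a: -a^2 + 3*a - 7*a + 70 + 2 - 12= -a^2 - 4*a + 60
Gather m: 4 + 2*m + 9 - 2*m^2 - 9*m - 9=-2*m^2 - 7*m + 4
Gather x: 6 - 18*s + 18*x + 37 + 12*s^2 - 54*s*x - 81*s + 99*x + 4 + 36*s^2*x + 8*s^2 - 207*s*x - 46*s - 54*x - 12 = 20*s^2 - 145*s + x*(36*s^2 - 261*s + 63) + 35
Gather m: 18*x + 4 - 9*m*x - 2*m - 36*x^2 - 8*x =m*(-9*x - 2) - 36*x^2 + 10*x + 4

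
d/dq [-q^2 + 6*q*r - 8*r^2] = -2*q + 6*r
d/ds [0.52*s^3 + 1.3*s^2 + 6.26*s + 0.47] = 1.56*s^2 + 2.6*s + 6.26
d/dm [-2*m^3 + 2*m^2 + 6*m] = -6*m^2 + 4*m + 6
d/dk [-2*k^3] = -6*k^2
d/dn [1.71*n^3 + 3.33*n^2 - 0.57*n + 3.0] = 5.13*n^2 + 6.66*n - 0.57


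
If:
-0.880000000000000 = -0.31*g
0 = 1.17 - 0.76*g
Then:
No Solution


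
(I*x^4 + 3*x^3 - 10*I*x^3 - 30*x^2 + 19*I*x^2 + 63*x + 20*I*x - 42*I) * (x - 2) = I*x^5 + 3*x^4 - 12*I*x^4 - 36*x^3 + 39*I*x^3 + 123*x^2 - 18*I*x^2 - 126*x - 82*I*x + 84*I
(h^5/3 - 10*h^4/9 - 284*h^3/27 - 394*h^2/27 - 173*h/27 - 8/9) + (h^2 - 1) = h^5/3 - 10*h^4/9 - 284*h^3/27 - 367*h^2/27 - 173*h/27 - 17/9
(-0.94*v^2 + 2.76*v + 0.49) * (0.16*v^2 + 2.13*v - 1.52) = -0.1504*v^4 - 1.5606*v^3 + 7.386*v^2 - 3.1515*v - 0.7448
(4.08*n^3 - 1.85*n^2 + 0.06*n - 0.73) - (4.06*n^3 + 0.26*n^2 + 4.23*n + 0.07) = 0.0200000000000005*n^3 - 2.11*n^2 - 4.17*n - 0.8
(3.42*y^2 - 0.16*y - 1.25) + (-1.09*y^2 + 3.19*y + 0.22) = 2.33*y^2 + 3.03*y - 1.03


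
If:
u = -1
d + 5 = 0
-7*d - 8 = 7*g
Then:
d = -5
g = 27/7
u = -1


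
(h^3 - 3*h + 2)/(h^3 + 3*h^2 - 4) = (h - 1)/(h + 2)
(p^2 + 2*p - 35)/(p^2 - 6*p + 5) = (p + 7)/(p - 1)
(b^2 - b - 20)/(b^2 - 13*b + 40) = (b + 4)/(b - 8)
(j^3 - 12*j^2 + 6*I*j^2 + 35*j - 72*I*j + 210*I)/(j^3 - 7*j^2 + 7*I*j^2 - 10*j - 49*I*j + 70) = (j^2 + j*(-5 + 6*I) - 30*I)/(j^2 + 7*I*j - 10)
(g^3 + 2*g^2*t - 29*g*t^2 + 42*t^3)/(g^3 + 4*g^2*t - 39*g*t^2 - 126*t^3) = (-g^2 + 5*g*t - 6*t^2)/(-g^2 + 3*g*t + 18*t^2)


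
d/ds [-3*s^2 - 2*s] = -6*s - 2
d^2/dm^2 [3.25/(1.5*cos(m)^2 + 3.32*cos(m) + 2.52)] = (-29.25*(1 - cos(m)^2)^2 - 48.555*cos(m)^3 - 1.3078*cos(m)^2 + 124.3008*cos(m) + 76.3256)/(1.5*cos(m)^2 + 3.32*cos(m) + 2.52)^3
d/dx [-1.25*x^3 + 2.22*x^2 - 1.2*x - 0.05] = -3.75*x^2 + 4.44*x - 1.2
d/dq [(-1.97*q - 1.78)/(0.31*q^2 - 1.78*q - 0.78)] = (0.6107*q^2 + 1.1036*q - 1.6318)/(0.0961*q^4 - 1.1036*q^3 + 2.6848*q^2 + 2.7768*q + 0.6084)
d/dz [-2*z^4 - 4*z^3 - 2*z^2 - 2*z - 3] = -8*z^3 - 12*z^2 - 4*z - 2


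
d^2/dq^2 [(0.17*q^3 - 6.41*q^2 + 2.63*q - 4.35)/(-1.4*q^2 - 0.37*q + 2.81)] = (-1.4210854715202e-14*q^4 - 18.334466*q^3 + 203.518134*q^2 - 56.612742*q + 131.17601)/(2.744*q^6 + 2.1756*q^5 - 15.94782*q^4 - 8.682827*q^3 + 32.009553*q^2 + 8.764671*q - 22.188041)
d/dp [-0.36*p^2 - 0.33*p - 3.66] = -0.72*p - 0.33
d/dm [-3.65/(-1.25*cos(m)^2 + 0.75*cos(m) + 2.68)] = (9.125*cos(m) - 2.7375)*sin(m)/(-1.25*cos(m)^2 + 0.75*cos(m) + 2.68)^2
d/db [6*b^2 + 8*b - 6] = 12*b + 8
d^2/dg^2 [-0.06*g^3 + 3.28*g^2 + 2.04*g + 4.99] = 6.56 - 0.36*g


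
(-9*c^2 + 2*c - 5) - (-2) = -9*c^2 + 2*c - 3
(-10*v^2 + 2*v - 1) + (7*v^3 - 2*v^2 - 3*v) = 7*v^3 - 12*v^2 - v - 1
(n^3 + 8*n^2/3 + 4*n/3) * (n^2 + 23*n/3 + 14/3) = n^5 + 31*n^4/3 + 238*n^3/9 + 68*n^2/3 + 56*n/9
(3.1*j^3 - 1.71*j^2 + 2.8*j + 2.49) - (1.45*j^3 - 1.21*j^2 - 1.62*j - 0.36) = 1.65*j^3 - 0.5*j^2 + 4.42*j + 2.85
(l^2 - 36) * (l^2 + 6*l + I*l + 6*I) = l^4 + 6*l^3 + I*l^3 - 36*l^2 + 6*I*l^2 - 216*l - 36*I*l - 216*I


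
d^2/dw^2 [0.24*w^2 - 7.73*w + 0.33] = 0.480000000000000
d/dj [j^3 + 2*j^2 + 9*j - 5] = 3*j^2 + 4*j + 9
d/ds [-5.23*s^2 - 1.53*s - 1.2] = -10.46*s - 1.53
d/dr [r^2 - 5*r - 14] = 2*r - 5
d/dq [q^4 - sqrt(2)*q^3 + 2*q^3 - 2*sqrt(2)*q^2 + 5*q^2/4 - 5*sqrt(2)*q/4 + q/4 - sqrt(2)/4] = 4*q^3 - 3*sqrt(2)*q^2 + 6*q^2 - 4*sqrt(2)*q + 5*q/2 - 5*sqrt(2)/4 + 1/4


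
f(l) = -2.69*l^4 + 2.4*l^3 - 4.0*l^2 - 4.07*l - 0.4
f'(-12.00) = 19722.01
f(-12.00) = -60454.60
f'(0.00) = -4.07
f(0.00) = -0.40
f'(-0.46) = 2.18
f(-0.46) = 0.27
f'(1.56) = -39.88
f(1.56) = -23.30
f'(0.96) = -14.63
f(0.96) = -8.15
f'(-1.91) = 112.45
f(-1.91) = -59.74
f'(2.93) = -236.35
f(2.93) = -184.55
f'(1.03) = -16.43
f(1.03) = -9.24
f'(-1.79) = 95.03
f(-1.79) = -47.31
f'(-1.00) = 21.89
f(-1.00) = -5.42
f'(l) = -10.76*l^3 + 7.2*l^2 - 8.0*l - 4.07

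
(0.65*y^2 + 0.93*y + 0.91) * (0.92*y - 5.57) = 0.598*y^3 - 2.7649*y^2 - 4.3429*y - 5.0687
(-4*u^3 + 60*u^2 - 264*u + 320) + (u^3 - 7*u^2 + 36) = -3*u^3 + 53*u^2 - 264*u + 356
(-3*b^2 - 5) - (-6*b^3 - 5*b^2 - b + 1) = 6*b^3 + 2*b^2 + b - 6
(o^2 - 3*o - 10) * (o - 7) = o^3 - 10*o^2 + 11*o + 70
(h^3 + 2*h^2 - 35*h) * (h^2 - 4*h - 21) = h^5 - 2*h^4 - 64*h^3 + 98*h^2 + 735*h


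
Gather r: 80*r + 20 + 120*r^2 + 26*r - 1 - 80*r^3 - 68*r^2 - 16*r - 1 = -80*r^3 + 52*r^2 + 90*r + 18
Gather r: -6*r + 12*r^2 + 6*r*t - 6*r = 12*r^2 + r*(6*t - 12)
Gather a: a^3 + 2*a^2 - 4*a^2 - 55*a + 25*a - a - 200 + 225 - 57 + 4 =a^3 - 2*a^2 - 31*a - 28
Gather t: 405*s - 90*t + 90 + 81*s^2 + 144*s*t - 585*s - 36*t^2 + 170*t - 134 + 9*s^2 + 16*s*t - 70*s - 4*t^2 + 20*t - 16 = 90*s^2 - 250*s - 40*t^2 + t*(160*s + 100) - 60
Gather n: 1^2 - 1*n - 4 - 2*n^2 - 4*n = -2*n^2 - 5*n - 3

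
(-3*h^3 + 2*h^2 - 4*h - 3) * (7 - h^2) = 3*h^5 - 2*h^4 - 17*h^3 + 17*h^2 - 28*h - 21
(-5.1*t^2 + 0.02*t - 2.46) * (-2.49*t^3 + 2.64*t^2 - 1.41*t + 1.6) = 12.699*t^5 - 13.5138*t^4 + 13.3692*t^3 - 14.6826*t^2 + 3.5006*t - 3.936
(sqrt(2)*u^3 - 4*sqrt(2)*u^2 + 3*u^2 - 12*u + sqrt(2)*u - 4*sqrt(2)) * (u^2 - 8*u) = sqrt(2)*u^5 - 12*sqrt(2)*u^4 + 3*u^4 - 36*u^3 + 33*sqrt(2)*u^3 - 12*sqrt(2)*u^2 + 96*u^2 + 32*sqrt(2)*u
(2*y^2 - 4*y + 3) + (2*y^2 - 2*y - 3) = 4*y^2 - 6*y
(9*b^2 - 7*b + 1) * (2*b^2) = 18*b^4 - 14*b^3 + 2*b^2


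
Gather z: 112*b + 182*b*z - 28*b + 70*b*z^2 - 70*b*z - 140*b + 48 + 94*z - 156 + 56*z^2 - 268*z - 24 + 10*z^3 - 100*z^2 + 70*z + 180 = -56*b + 10*z^3 + z^2*(70*b - 44) + z*(112*b - 104) + 48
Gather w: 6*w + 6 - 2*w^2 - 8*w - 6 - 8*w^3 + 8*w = -8*w^3 - 2*w^2 + 6*w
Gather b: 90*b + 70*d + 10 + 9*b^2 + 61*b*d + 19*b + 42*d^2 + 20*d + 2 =9*b^2 + b*(61*d + 109) + 42*d^2 + 90*d + 12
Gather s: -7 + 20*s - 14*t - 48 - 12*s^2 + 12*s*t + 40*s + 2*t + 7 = -12*s^2 + s*(12*t + 60) - 12*t - 48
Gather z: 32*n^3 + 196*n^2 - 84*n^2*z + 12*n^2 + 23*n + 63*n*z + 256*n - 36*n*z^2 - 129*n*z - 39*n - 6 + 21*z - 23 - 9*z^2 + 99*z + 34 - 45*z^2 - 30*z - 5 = 32*n^3 + 208*n^2 + 240*n + z^2*(-36*n - 54) + z*(-84*n^2 - 66*n + 90)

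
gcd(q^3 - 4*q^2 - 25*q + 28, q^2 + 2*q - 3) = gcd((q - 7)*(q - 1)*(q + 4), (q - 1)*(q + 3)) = q - 1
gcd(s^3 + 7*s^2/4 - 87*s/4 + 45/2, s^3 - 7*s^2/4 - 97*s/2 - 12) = s + 6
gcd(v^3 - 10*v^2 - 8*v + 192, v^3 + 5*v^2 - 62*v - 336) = v - 8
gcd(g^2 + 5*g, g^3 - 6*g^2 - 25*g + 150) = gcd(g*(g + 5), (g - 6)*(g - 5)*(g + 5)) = g + 5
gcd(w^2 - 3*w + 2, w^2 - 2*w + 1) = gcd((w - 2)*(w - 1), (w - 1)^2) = w - 1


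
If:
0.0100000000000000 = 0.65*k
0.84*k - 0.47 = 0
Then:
No Solution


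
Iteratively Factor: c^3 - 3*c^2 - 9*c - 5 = (c + 1)*(c^2 - 4*c - 5) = (c - 5)*(c + 1)*(c + 1)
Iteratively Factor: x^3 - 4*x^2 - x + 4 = (x - 4)*(x^2 - 1) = (x - 4)*(x + 1)*(x - 1)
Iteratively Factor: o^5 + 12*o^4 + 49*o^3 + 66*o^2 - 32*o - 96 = (o + 2)*(o^4 + 10*o^3 + 29*o^2 + 8*o - 48) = (o + 2)*(o + 4)*(o^3 + 6*o^2 + 5*o - 12) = (o + 2)*(o + 3)*(o + 4)*(o^2 + 3*o - 4) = (o + 2)*(o + 3)*(o + 4)^2*(o - 1)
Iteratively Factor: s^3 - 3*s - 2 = (s + 1)*(s^2 - s - 2) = (s - 2)*(s + 1)*(s + 1)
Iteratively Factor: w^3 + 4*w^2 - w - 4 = (w + 1)*(w^2 + 3*w - 4) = (w - 1)*(w + 1)*(w + 4)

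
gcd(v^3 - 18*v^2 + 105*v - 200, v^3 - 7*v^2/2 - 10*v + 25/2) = v - 5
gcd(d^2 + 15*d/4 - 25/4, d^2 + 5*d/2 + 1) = 1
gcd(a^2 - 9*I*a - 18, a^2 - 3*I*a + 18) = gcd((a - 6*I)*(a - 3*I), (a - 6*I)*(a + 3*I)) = a - 6*I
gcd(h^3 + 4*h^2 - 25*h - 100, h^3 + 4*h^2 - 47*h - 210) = h + 5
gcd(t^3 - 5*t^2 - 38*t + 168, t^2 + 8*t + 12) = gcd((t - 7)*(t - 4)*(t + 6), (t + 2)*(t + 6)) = t + 6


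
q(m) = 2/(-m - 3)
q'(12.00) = 0.01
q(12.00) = -0.13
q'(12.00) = 0.01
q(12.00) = -0.13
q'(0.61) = 0.15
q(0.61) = -0.55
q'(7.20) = 0.02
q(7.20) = -0.20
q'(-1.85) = 1.51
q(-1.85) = -1.74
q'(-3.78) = 3.29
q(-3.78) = 2.56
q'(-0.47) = 0.31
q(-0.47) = -0.79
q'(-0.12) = 0.24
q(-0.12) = -0.69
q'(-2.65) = 16.33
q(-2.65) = -5.71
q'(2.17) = 0.07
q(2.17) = -0.39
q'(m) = 2/(-m - 3)^2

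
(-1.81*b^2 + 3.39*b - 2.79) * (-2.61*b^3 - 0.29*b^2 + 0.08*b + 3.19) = 4.7241*b^5 - 8.323*b^4 + 6.154*b^3 - 4.6936*b^2 + 10.5909*b - 8.9001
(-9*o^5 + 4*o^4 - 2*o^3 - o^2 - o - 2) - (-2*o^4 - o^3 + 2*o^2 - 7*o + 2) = -9*o^5 + 6*o^4 - o^3 - 3*o^2 + 6*o - 4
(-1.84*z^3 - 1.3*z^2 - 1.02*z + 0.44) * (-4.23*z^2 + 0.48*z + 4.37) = 7.7832*z^5 + 4.6158*z^4 - 4.3502*z^3 - 8.0318*z^2 - 4.2462*z + 1.9228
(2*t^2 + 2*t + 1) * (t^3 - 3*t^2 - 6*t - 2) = 2*t^5 - 4*t^4 - 17*t^3 - 19*t^2 - 10*t - 2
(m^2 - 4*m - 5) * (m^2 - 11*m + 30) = m^4 - 15*m^3 + 69*m^2 - 65*m - 150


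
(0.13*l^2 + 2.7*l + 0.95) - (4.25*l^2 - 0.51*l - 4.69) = -4.12*l^2 + 3.21*l + 5.64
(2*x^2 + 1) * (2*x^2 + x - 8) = 4*x^4 + 2*x^3 - 14*x^2 + x - 8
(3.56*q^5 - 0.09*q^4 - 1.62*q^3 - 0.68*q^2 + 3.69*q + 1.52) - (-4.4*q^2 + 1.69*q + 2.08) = 3.56*q^5 - 0.09*q^4 - 1.62*q^3 + 3.72*q^2 + 2.0*q - 0.56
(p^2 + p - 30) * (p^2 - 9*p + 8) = p^4 - 8*p^3 - 31*p^2 + 278*p - 240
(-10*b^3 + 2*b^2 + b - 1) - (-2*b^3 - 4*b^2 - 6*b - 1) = -8*b^3 + 6*b^2 + 7*b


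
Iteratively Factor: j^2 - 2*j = (j - 2)*(j)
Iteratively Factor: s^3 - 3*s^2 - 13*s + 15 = (s - 1)*(s^2 - 2*s - 15) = (s - 5)*(s - 1)*(s + 3)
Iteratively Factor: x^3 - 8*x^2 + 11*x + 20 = (x - 4)*(x^2 - 4*x - 5) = (x - 4)*(x + 1)*(x - 5)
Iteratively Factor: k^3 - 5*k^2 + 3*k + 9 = (k - 3)*(k^2 - 2*k - 3) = (k - 3)^2*(k + 1)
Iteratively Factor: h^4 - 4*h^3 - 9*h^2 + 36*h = (h - 3)*(h^3 - h^2 - 12*h) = (h - 4)*(h - 3)*(h^2 + 3*h) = (h - 4)*(h - 3)*(h + 3)*(h)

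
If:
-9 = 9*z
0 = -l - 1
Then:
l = -1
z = -1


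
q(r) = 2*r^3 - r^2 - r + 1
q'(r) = 6*r^2 - 2*r - 1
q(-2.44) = -31.57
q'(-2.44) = 39.60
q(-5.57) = -370.07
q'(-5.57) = 196.29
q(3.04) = 44.91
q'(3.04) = 48.37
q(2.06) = 12.18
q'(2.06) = 20.34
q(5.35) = 273.29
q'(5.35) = 160.04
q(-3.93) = -131.91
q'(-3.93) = 99.53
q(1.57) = 4.70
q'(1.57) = 10.65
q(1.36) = 2.82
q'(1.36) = 7.38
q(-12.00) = -3587.00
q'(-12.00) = 887.00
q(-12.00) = -3587.00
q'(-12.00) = 887.00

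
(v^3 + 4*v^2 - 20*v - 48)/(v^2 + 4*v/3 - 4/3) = 3*(v^2 + 2*v - 24)/(3*v - 2)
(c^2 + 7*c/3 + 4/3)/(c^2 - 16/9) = 3*(c + 1)/(3*c - 4)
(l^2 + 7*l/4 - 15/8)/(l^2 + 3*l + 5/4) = (4*l - 3)/(2*(2*l + 1))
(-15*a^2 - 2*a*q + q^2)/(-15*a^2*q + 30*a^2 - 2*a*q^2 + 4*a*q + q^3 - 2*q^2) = 1/(q - 2)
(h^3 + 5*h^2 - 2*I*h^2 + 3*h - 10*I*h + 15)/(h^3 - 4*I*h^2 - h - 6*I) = (h + 5)/(h - 2*I)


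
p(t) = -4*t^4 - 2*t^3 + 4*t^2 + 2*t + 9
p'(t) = -16*t^3 - 6*t^2 + 8*t + 2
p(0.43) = 10.30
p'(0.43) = 3.06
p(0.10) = 9.24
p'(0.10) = 2.72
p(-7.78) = -13477.37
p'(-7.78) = 7111.16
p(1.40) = -1.21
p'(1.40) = -42.46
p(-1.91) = -19.53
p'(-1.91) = 76.32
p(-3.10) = -268.59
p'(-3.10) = 396.20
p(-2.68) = -135.48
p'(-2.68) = 245.45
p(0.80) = 10.50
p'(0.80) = -3.63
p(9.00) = -27351.00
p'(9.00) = -12076.00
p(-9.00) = -24471.00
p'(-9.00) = 11108.00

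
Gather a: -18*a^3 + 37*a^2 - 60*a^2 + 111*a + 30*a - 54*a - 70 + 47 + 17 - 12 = -18*a^3 - 23*a^2 + 87*a - 18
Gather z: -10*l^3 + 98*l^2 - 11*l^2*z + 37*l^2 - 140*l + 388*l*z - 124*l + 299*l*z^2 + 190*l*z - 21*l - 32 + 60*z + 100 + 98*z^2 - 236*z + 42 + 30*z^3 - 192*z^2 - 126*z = -10*l^3 + 135*l^2 - 285*l + 30*z^3 + z^2*(299*l - 94) + z*(-11*l^2 + 578*l - 302) + 110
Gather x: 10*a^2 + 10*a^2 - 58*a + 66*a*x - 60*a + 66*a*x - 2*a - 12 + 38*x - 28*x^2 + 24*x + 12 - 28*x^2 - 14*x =20*a^2 - 120*a - 56*x^2 + x*(132*a + 48)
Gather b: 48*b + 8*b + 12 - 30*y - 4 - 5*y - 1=56*b - 35*y + 7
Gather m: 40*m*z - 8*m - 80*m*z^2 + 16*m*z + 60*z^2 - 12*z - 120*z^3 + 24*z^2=m*(-80*z^2 + 56*z - 8) - 120*z^3 + 84*z^2 - 12*z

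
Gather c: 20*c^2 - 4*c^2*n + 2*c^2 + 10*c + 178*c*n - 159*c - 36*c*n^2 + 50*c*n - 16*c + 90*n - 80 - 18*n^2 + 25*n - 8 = c^2*(22 - 4*n) + c*(-36*n^2 + 228*n - 165) - 18*n^2 + 115*n - 88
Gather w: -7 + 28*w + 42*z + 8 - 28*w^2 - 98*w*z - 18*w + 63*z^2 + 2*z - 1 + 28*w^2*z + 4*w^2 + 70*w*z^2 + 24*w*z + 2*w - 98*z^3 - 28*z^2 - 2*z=w^2*(28*z - 24) + w*(70*z^2 - 74*z + 12) - 98*z^3 + 35*z^2 + 42*z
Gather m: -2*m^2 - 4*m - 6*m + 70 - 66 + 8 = -2*m^2 - 10*m + 12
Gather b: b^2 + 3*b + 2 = b^2 + 3*b + 2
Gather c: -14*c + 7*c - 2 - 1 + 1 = -7*c - 2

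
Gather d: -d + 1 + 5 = 6 - d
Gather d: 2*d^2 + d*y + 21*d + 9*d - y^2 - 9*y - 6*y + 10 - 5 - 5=2*d^2 + d*(y + 30) - y^2 - 15*y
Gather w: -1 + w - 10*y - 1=w - 10*y - 2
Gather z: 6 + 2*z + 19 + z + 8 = 3*z + 33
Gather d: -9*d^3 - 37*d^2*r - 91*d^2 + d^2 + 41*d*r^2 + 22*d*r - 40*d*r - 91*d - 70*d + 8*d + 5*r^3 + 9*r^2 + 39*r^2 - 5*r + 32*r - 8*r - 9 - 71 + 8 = -9*d^3 + d^2*(-37*r - 90) + d*(41*r^2 - 18*r - 153) + 5*r^3 + 48*r^2 + 19*r - 72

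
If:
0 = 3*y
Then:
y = 0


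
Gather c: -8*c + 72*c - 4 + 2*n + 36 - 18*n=64*c - 16*n + 32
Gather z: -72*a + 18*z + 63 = -72*a + 18*z + 63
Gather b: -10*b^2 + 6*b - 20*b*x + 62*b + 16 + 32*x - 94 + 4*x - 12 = -10*b^2 + b*(68 - 20*x) + 36*x - 90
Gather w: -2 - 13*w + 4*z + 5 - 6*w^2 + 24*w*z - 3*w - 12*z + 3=-6*w^2 + w*(24*z - 16) - 8*z + 6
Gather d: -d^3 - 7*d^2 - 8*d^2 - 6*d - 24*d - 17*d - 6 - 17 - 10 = -d^3 - 15*d^2 - 47*d - 33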